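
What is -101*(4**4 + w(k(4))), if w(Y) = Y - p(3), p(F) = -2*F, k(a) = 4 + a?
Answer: -27270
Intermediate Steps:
w(Y) = 6 + Y (w(Y) = Y - (-2)*3 = Y - 1*(-6) = Y + 6 = 6 + Y)
-101*(4**4 + w(k(4))) = -101*(4**4 + (6 + (4 + 4))) = -101*(256 + (6 + 8)) = -101*(256 + 14) = -101*270 = -27270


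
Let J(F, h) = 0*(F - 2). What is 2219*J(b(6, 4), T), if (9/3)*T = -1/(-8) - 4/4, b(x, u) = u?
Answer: 0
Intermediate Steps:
T = -7/24 (T = (-1/(-8) - 4/4)/3 = (-1*(-⅛) - 4*¼)/3 = (⅛ - 1)/3 = (⅓)*(-7/8) = -7/24 ≈ -0.29167)
J(F, h) = 0 (J(F, h) = 0*(-2 + F) = 0)
2219*J(b(6, 4), T) = 2219*0 = 0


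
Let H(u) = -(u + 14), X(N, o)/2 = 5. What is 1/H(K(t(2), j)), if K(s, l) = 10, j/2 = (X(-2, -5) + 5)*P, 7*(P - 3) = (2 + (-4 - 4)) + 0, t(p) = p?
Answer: -1/24 ≈ -0.041667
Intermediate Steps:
X(N, o) = 10 (X(N, o) = 2*5 = 10)
P = 15/7 (P = 3 + ((2 + (-4 - 4)) + 0)/7 = 3 + ((2 - 8) + 0)/7 = 3 + (-6 + 0)/7 = 3 + (⅐)*(-6) = 3 - 6/7 = 15/7 ≈ 2.1429)
j = 450/7 (j = 2*((10 + 5)*(15/7)) = 2*(15*(15/7)) = 2*(225/7) = 450/7 ≈ 64.286)
H(u) = -14 - u (H(u) = -(14 + u) = -14 - u)
1/H(K(t(2), j)) = 1/(-14 - 1*10) = 1/(-14 - 10) = 1/(-24) = -1/24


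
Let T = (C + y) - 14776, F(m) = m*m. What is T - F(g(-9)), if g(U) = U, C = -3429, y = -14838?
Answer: -33124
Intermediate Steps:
F(m) = m²
T = -33043 (T = (-3429 - 14838) - 14776 = -18267 - 14776 = -33043)
T - F(g(-9)) = -33043 - 1*(-9)² = -33043 - 1*81 = -33043 - 81 = -33124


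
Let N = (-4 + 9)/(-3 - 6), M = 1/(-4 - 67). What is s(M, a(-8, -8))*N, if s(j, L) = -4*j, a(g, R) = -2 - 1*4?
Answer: -20/639 ≈ -0.031299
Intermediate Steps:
a(g, R) = -6 (a(g, R) = -2 - 4 = -6)
M = -1/71 (M = 1/(-71) = -1/71 ≈ -0.014085)
N = -5/9 (N = 5/(-9) = 5*(-1/9) = -5/9 ≈ -0.55556)
s(M, a(-8, -8))*N = -4*(-1/71)*(-5/9) = (4/71)*(-5/9) = -20/639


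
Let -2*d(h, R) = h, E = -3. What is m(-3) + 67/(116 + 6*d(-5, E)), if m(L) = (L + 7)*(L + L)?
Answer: -3077/131 ≈ -23.489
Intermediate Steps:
d(h, R) = -h/2
m(L) = 2*L*(7 + L) (m(L) = (7 + L)*(2*L) = 2*L*(7 + L))
m(-3) + 67/(116 + 6*d(-5, E)) = 2*(-3)*(7 - 3) + 67/(116 + 6*(-1/2*(-5))) = 2*(-3)*4 + 67/(116 + 6*(5/2)) = -24 + 67/(116 + 15) = -24 + 67/131 = -3077/131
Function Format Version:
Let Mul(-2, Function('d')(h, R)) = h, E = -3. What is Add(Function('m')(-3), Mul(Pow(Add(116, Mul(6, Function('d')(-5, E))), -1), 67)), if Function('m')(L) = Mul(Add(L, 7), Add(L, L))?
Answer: Rational(-3077, 131) ≈ -23.489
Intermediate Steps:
Function('d')(h, R) = Mul(Rational(-1, 2), h)
Function('m')(L) = Mul(2, L, Add(7, L)) (Function('m')(L) = Mul(Add(7, L), Mul(2, L)) = Mul(2, L, Add(7, L)))
Add(Function('m')(-3), Mul(Pow(Add(116, Mul(6, Function('d')(-5, E))), -1), 67)) = Add(Mul(2, -3, Add(7, -3)), Mul(Pow(Add(116, Mul(6, Mul(Rational(-1, 2), -5))), -1), 67)) = Add(Mul(2, -3, 4), Mul(Pow(Add(116, Mul(6, Rational(5, 2))), -1), 67)) = Add(-24, Mul(Pow(Add(116, 15), -1), 67)) = Add(-24, Mul(Pow(131, -1), 67)) = Add(-24, Mul(Rational(1, 131), 67)) = Add(-24, Rational(67, 131)) = Rational(-3077, 131)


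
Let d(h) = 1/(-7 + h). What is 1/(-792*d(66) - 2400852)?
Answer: -59/141651060 ≈ -4.1652e-7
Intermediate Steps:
1/(-792*d(66) - 2400852) = 1/(-792/(-7 + 66) - 2400852) = 1/(-792/59 - 2400852) = 1/(-141651060/59) = -59/141651060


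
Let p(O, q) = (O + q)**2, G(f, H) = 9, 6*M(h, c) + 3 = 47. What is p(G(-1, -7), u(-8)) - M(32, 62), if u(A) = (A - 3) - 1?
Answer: 5/3 ≈ 1.6667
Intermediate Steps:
M(h, c) = 22/3 (M(h, c) = -1/2 + (1/6)*47 = -1/2 + 47/6 = 22/3)
u(A) = -4 + A (u(A) = (-3 + A) - 1 = -4 + A)
p(G(-1, -7), u(-8)) - M(32, 62) = (9 + (-4 - 8))**2 - 1*22/3 = (9 - 12)**2 - 22/3 = (-3)**2 - 22/3 = 9 - 22/3 = 5/3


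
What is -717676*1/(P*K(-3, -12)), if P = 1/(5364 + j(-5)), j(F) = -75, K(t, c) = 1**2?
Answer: -3795788364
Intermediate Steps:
K(t, c) = 1
P = 1/5289 (P = 1/(5364 - 75) = 1/5289 ≈ 0.00018907)
-717676*1/(P*K(-3, -12)) = -717676/(1*(1/5289)) = -717676/1/5289 = -717676*5289 = -3795788364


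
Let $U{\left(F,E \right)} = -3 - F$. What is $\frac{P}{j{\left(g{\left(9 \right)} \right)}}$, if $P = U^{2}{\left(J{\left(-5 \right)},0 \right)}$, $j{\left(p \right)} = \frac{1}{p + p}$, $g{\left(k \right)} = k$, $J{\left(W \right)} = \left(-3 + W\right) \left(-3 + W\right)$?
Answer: $80802$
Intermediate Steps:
$J{\left(W \right)} = \left(-3 + W\right)^{2}$
$j{\left(p \right)} = \frac{1}{2 p}$
$P = 4489$ ($P = \left(-3 - \left(-3 - 5\right)^{2}\right)^{2} = \left(-3 - \left(-8\right)^{2}\right)^{2} = \left(-3 - 64\right)^{2} = \left(-67\right)^{2} = 4489$)
$\frac{P}{j{\left(g{\left(9 \right)} \right)}} = \frac{4489}{\frac{1}{2} \cdot \frac{1}{9}} = 4489 \frac{1}{\frac{1}{18}} = 4489 \cdot 18 = 80802$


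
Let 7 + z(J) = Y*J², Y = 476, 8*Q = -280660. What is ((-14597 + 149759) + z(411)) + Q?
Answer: 161012937/2 ≈ 8.0506e+7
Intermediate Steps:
Q = -70165/2 (Q = (⅛)*(-280660) = -70165/2 ≈ -35083.)
z(J) = -7 + 476*J²
((-14597 + 149759) + z(411)) + Q = ((-14597 + 149759) + (-7 + 476*411²)) - 70165/2 = (135162 + (-7 + 476*168921)) - 70165/2 = (135162 + (-7 + 80406396)) - 70165/2 = (135162 + 80406389) - 70165/2 = 80541551 - 70165/2 = 161012937/2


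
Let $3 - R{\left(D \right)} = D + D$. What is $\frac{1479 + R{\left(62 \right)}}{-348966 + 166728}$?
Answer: $- \frac{97}{13017} \approx -0.0074518$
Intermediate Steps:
$R{\left(D \right)} = 3 - 2 D$ ($R{\left(D \right)} = 3 - \left(D + D\right) = 3 - 2 D$)
$\frac{1479 + R{\left(62 \right)}}{-348966 + 166728} = \frac{1479 + \left(3 - 124\right)}{-348966 + 166728} = \frac{1479 + \left(3 - 124\right)}{-182238} = \left(1479 - 121\right) \left(- \frac{1}{182238}\right) = 1358 \left(- \frac{1}{182238}\right) = - \frac{97}{13017}$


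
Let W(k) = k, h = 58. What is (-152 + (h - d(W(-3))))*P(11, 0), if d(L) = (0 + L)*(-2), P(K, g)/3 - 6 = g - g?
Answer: -1800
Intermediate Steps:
P(K, g) = 18 (P(K, g) = 18 + 3*(g - g) = 18 + 3*0 = 18 + 0 = 18)
d(L) = -2*L (d(L) = L*(-2) = -2*L)
(-152 + (h - d(W(-3))))*P(11, 0) = (-152 + (58 - (-2)*(-3)))*18 = (-152 + (58 - 1*6))*18 = (-152 + (58 - 6))*18 = (-152 + 52)*18 = -100*18 = -1800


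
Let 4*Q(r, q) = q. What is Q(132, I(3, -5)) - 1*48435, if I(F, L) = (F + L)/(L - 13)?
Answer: -1743659/36 ≈ -48435.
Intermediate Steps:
I(F, L) = (F + L)/(-13 + L)
Q(r, q) = q/4
Q(132, I(3, -5)) - 1*48435 = ((3 - 5)/(-13 - 5))/4 - 1*48435 = (-2/(-18))/4 - 48435 = (-1/18*(-2))/4 - 48435 = (1/4)*(1/9) - 48435 = 1/36 - 48435 = -1743659/36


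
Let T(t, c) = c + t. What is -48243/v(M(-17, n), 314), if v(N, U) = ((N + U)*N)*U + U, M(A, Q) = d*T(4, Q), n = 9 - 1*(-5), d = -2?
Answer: 48243/3142198 ≈ 0.015353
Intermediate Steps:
n = 14 (n = 9 + 5 = 14)
M(A, Q) = -8 - 2*Q (M(A, Q) = -2*(Q + 4) = -2*(4 + Q) = -8 - 2*Q)
v(N, U) = U + N*U*(N + U) (v(N, U) = (N*(N + U))*U + U = N*U*(N + U) + U = U + N*U*(N + U))
-48243/v(M(-17, n), 314) = -48243*1/(314*(1 + (-8 - 2*14)² + (-8 - 2*14)*314)) = -48243*1/(314*(1 + (-8 - 28)² + (-8 - 28)*314)) = -48243*1/(314*(1 + (-36)² - 36*314)) = -48243*1/(314*(1 + 1296 - 11304)) = -48243/(314*(-10007)) = -48243/(-3142198) = -48243*(-1/3142198) = 48243/3142198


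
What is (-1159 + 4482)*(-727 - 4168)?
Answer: -16266085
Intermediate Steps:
(-1159 + 4482)*(-727 - 4168) = 3323*(-4895) = -16266085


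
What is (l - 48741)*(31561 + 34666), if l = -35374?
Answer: -5570684105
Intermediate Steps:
(l - 48741)*(31561 + 34666) = (-35374 - 48741)*(31561 + 34666) = -84115*66227 = -5570684105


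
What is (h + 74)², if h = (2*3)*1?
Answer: 6400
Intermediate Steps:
h = 6 (h = 6*1 = 6)
(h + 74)² = (6 + 74)² = 80² = 6400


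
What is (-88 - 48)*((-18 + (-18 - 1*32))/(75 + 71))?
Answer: 4624/73 ≈ 63.342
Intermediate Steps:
(-88 - 48)*((-18 + (-18 - 1*32))/(75 + 71)) = -136*(-18 + (-18 - 32))/146 = -136*(-18 - 50)/146 = -(-9248)/146 = -136*(-34/73) = 4624/73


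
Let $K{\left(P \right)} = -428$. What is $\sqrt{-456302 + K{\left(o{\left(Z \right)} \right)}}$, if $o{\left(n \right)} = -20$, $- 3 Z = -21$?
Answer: $i \sqrt{456730} \approx 675.82 i$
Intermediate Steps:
$Z = 7$ ($Z = \left(- \frac{1}{3}\right) \left(-21\right) = 7$)
$\sqrt{-456302 + K{\left(o{\left(Z \right)} \right)}} = \sqrt{-456302 - 428} = \sqrt{-456730} = i \sqrt{456730}$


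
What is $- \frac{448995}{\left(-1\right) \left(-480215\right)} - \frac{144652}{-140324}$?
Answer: $\frac{322964290}{3369284483} \approx 0.095855$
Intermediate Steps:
$- \frac{448995}{\left(-1\right) \left(-480215\right)} - \frac{144652}{-140324} = - \frac{448995}{480215} - - \frac{36163}{35081} = \left(-448995\right) \frac{1}{480215} + \frac{36163}{35081} = - \frac{89799}{96043} + \frac{36163}{35081} = \frac{322964290}{3369284483}$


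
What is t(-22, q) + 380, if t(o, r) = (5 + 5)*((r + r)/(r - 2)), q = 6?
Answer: 410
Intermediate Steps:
t(o, r) = 20*r/(-2 + r) (t(o, r) = 10*((2*r)/(-2 + r)) = 10*(2*r/(-2 + r)) = 20*r/(-2 + r))
t(-22, q) + 380 = 20*6/(-2 + 6) + 380 = 20*6/4 + 380 = 20*6*(1/4) + 380 = 30 + 380 = 410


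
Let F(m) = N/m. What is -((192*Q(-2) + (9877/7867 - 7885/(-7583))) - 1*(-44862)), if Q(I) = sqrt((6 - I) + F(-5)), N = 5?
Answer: -2676400219968/59655461 - 192*sqrt(7) ≈ -45372.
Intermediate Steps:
F(m) = 5/m
Q(I) = sqrt(5 - I) (Q(I) = sqrt((6 - I) + 5/(-5)) = sqrt((6 - I) + 5*(-1/5)) = sqrt((6 - I) - 1) = sqrt(5 - I))
-((192*Q(-2) + (9877/7867 - 7885/(-7583))) - 1*(-44862)) = -((192*sqrt(5 - 1*(-2)) + (9877/7867 - 7885/(-7583))) - 1*(-44862)) = -((192*sqrt(5 + 2) + (9877*(1/7867) - 7885*(-1/7583))) + 44862) = -((192*sqrt(7) + (9877/7867 + 7885/7583)) + 44862) = -((192*sqrt(7) + 136928586/59655461) + 44862) = -((136928586/59655461 + 192*sqrt(7)) + 44862) = -(2676400219968/59655461 + 192*sqrt(7)) = -2676400219968/59655461 - 192*sqrt(7)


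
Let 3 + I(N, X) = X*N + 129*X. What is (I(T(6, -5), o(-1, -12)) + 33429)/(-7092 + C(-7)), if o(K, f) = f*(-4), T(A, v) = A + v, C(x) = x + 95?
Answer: -19833/3502 ≈ -5.6633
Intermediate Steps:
C(x) = 95 + x
o(K, f) = -4*f
I(N, X) = -3 + 129*X + N*X (I(N, X) = -3 + (X*N + 129*X) = -3 + (N*X + 129*X) = -3 + (129*X + N*X) = -3 + 129*X + N*X)
(I(T(6, -5), o(-1, -12)) + 33429)/(-7092 + C(-7)) = ((-3 + 129*(-4*(-12)) + (6 - 5)*(-4*(-12))) + 33429)/(-7092 + (95 - 7)) = ((-3 + 129*48 + 1*48) + 33429)/(-7092 + 88) = ((-3 + 6192 + 48) + 33429)/(-7004) = (6237 + 33429)*(-1/7004) = 39666*(-1/7004) = -19833/3502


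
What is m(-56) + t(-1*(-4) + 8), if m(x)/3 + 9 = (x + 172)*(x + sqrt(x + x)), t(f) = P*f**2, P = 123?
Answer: -1803 + 1392*I*sqrt(7) ≈ -1803.0 + 3682.9*I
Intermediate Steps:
t(f) = 123*f**2
m(x) = -27 + 3*(172 + x)*(x + sqrt(2)*sqrt(x)) (m(x) = -27 + 3*((x + 172)*(x + sqrt(x + x))) = -27 + 3*((172 + x)*(x + sqrt(2*x))) = -27 + 3*((172 + x)*(x + sqrt(2)*sqrt(x))) = -27 + 3*(172 + x)*(x + sqrt(2)*sqrt(x)))
m(-56) + t(-1*(-4) + 8) = (-27 + 3*(-56)**2 + 516*(-56) + 3*sqrt(2)*(-56)**(3/2) + 516*sqrt(2)*sqrt(-56)) + 123*(-1*(-4) + 8)**2 = (-27 + 3*3136 - 28896 + 3*sqrt(2)*(-112*I*sqrt(14)) + 516*sqrt(2)*(2*I*sqrt(14))) + 123*(4 + 8)**2 = (-27 + 9408 - 28896 - 672*I*sqrt(7) + 2064*I*sqrt(7)) + 123*12**2 = (-19515 + 1392*I*sqrt(7)) + 123*144 = (-19515 + 1392*I*sqrt(7)) + 17712 = -1803 + 1392*I*sqrt(7)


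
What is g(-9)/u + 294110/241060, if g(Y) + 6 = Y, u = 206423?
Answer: 6070745263/4976032838 ≈ 1.2200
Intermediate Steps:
g(Y) = -6 + Y
g(-9)/u + 294110/241060 = (-6 - 9)/206423 + 294110/241060 = -15*1/206423 + 294110*(1/241060) = -15/206423 + 29411/24106 = 6070745263/4976032838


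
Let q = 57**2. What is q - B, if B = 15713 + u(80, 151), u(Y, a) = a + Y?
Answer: -12695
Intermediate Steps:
u(Y, a) = Y + a
B = 15944 (B = 15713 + (80 + 151) = 15713 + 231 = 15944)
q = 3249
q - B = 3249 - 1*15944 = 3249 - 15944 = -12695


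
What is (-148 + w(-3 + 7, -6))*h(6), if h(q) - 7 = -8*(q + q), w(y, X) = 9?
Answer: 12371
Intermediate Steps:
h(q) = 7 - 16*q (h(q) = 7 - 8*(q + q) = 7 - 16*q)
(-148 + w(-3 + 7, -6))*h(6) = (-148 + 9)*(7 - 16*6) = -139*(7 - 96) = -139*(-89) = 12371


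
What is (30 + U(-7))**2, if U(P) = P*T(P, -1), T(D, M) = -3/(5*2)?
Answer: 103041/100 ≈ 1030.4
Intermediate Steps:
T(D, M) = -3/10
U(P) = -3*P/10 (U(P) = P*(-3/10) = -3*P/10)
(30 + U(-7))**2 = (30 - 3/10*(-7))**2 = (30 + 21/10)**2 = (321/10)**2 = 103041/100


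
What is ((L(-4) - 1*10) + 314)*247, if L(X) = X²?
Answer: 79040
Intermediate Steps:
((L(-4) - 1*10) + 314)*247 = (((-4)² - 1*10) + 314)*247 = ((16 - 10) + 314)*247 = (6 + 314)*247 = 320*247 = 79040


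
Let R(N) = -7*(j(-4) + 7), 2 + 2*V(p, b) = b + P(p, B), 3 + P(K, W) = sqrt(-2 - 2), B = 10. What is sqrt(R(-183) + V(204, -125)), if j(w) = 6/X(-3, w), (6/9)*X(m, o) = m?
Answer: sqrt(-942 + 9*I)/3 ≈ 0.048872 + 10.231*I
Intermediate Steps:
X(m, o) = 3*m/2
j(w) = -4/3 (j(w) = 6/(((3/2)*(-3))) = 6/(-9/2) = 6*(-2/9) = -4/3)
P(K, W) = -3 + 2*I (P(K, W) = -3 + sqrt(-2 - 2) = -3 + sqrt(-4) = -3 + 2*I)
V(p, b) = -5/2 + I + b/2 (V(p, b) = -1 + (b + (-3 + 2*I))/2 = -1 + (-3 + b + 2*I)/2 = -1 + (-3/2 + I + b/2) = -5/2 + I + b/2)
R(N) = -119/3 (R(N) = -7*(-4/3 + 7) = -7*17/3 = -119/3)
sqrt(R(-183) + V(204, -125)) = sqrt(-119/3 + (-5/2 + I + (1/2)*(-125))) = sqrt(-119/3 + (-5/2 + I - 125/2)) = sqrt(-119/3 + (-65 + I)) = sqrt(-314/3 + I)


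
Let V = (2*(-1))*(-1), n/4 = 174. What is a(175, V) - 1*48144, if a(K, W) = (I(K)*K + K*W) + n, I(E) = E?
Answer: -16473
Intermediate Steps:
n = 696 (n = 4*174 = 696)
V = 2 (V = -2*(-1) = 2)
a(K, W) = 696 + K**2 + K*W (a(K, W) = (K*K + K*W) + 696 = (K**2 + K*W) + 696 = 696 + K**2 + K*W)
a(175, V) - 1*48144 = (696 + 175**2 + 175*2) - 1*48144 = (696 + 30625 + 350) - 48144 = 31671 - 48144 = -16473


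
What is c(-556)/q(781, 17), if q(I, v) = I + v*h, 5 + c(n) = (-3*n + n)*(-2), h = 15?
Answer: -2229/1036 ≈ -2.1515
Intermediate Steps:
c(n) = -5 + 4*n (c(n) = -5 + (-3*n + n)*(-2) = -5 - 2*n*(-2) = -5 + 4*n)
q(I, v) = I + 15*v (q(I, v) = I + v*15 = I + 15*v)
c(-556)/q(781, 17) = (-5 + 4*(-556))/(781 + 15*17) = (-5 - 2224)/(781 + 255) = -2229/1036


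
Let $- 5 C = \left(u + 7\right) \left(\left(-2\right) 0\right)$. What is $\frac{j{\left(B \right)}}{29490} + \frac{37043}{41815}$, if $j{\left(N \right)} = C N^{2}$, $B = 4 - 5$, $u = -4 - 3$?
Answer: $\frac{37043}{41815} \approx 0.88588$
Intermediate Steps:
$u = -7$ ($u = -4 - 3 = -7$)
$B = -1$ ($B = 4 - 5 = -1$)
$C = 0$ ($C = - \frac{\left(-7 + 7\right) \left(\left(-2\right) 0\right)}{5} = - \frac{0 \cdot 0}{5} = \left(- \frac{1}{5}\right) 0 = 0$)
$j{\left(N \right)} = 0$ ($j{\left(N \right)} = 0 N^{2} = 0$)
$\frac{j{\left(B \right)}}{29490} + \frac{37043}{41815} = \frac{0}{29490} + \frac{37043}{41815} = 0 \cdot \frac{1}{29490} + 37043 \cdot \frac{1}{41815} = 0 + \frac{37043}{41815} = \frac{37043}{41815}$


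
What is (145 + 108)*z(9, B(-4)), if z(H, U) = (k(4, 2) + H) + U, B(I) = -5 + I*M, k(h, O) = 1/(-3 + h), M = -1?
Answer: 2277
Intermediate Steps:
B(I) = -5 - I (B(I) = -5 + I*(-1) = -5 - I)
z(H, U) = 1 + H + U (z(H, U) = (1/(-3 + 4) + H) + U = (1/1 + H) + U = (1 + H) + U = 1 + H + U)
(145 + 108)*z(9, B(-4)) = (145 + 108)*(1 + 9 + (-5 - 1*(-4))) = 253*(1 + 9 + (-5 + 4)) = 253*(1 + 9 - 1) = 253*9 = 2277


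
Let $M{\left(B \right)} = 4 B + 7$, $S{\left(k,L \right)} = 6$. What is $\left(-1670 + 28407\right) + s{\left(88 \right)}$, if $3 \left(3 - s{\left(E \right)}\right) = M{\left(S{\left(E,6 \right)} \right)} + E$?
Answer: $\frac{80101}{3} \approx 26700.0$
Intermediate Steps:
$M{\left(B \right)} = 7 + 4 B$
$s{\left(E \right)} = - \frac{22}{3} - \frac{E}{3}$ ($s{\left(E \right)} = 3 - \frac{\left(7 + 4 \cdot 6\right) + E}{3} = 3 - \frac{\left(7 + 24\right) + E}{3} = 3 - \frac{31 + E}{3} = 3 - \left(\frac{31}{3} + \frac{E}{3}\right) = - \frac{22}{3} - \frac{E}{3}$)
$\left(-1670 + 28407\right) + s{\left(88 \right)} = \left(-1670 + 28407\right) - \frac{110}{3} = 26737 - \frac{110}{3} = \frac{80101}{3}$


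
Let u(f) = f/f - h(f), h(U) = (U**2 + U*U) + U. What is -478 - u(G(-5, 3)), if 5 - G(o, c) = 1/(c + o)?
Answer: -413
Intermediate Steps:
h(U) = U + 2*U**2 (h(U) = (U**2 + U**2) + U = 2*U**2 + U = U + 2*U**2)
G(o, c) = 5 - 1/(c + o)
u(f) = 1 - f*(1 + 2*f) (u(f) = f/f - f*(1 + 2*f) = 1 - f*(1 + 2*f))
-478 - u(G(-5, 3)) = -478 - (1 - (-1 + 5*3 + 5*(-5))/(3 - 5)*(1 + 2*((-1 + 5*3 + 5*(-5))/(3 - 5)))) = -478 - (1 - (-1 + 15 - 25)/(-2)*(1 + 2*((-1 + 15 - 25)/(-2)))) = -478 - (1 - (-1/2*(-11))*(1 + 2*(-1/2*(-11)))) = -478 - (1 - 1*11/2*(1 + 2*(11/2))) = -478 - (1 - 1*11/2*(1 + 11)) = -478 - (1 - 1*11/2*12) = -478 - (1 - 66) = -478 - 1*(-65) = -478 + 65 = -413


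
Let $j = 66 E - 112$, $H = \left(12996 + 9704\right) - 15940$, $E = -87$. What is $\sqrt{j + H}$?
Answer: $\sqrt{906} \approx 30.1$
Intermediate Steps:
$H = 6760$ ($H = 22700 - 15940 = 6760$)
$j = -5854$ ($j = 66 \left(-87\right) - 112 = -5742 - 112 = -5854$)
$\sqrt{j + H} = \sqrt{-5854 + 6760} = \sqrt{906}$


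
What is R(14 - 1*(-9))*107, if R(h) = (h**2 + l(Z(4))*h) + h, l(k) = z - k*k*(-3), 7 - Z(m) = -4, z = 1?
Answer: 954868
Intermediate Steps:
Z(m) = 11 (Z(m) = 7 - 1*(-4) = 7 + 4 = 11)
l(k) = 1 + 3*k**2 (l(k) = 1 - k*k*(-3) = 1 - k**2*(-3) = 1 - (-3)*k**2 = 1 + 3*k**2)
R(h) = h**2 + 365*h (R(h) = (h**2 + (1 + 3*11**2)*h) + h = (h**2 + (1 + 3*121)*h) + h = (h**2 + (1 + 363)*h) + h = (h**2 + 364*h) + h = h**2 + 365*h)
R(14 - 1*(-9))*107 = ((14 - 1*(-9))*(365 + (14 - 1*(-9))))*107 = ((14 + 9)*(365 + (14 + 9)))*107 = (23*(365 + 23))*107 = (23*388)*107 = 8924*107 = 954868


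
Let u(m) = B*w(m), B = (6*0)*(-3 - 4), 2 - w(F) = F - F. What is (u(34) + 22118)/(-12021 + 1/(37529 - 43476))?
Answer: -65767873/35744444 ≈ -1.8399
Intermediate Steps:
w(F) = 2 (w(F) = 2 - (F - F) = 2 - 1*0 = 2 + 0 = 2)
B = 0 (B = 0*(-7) = 0)
u(m) = 0 (u(m) = 0*2 = 0)
(u(34) + 22118)/(-12021 + 1/(37529 - 43476)) = (0 + 22118)/(-12021 + 1/(37529 - 43476)) = 22118/(-12021 + 1/(-5947)) = 22118/(-12021 - 1/5947) = 22118/(-71488888/5947) = 22118*(-5947/71488888) = -65767873/35744444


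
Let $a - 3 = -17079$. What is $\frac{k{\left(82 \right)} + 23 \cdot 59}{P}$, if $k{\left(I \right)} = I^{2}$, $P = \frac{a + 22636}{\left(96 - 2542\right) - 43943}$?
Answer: $- \frac{374869509}{5560} \approx -67423.0$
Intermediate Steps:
$a = -17076$ ($a = 3 - 17079 = -17076$)
$P = - \frac{5560}{46389}$ ($P = \frac{-17076 + 22636}{\left(96 - 2542\right) - 43943} = \frac{5560}{\left(96 - 2542\right) - 43943} = \frac{5560}{-2446 - 43943} = \frac{5560}{-46389} = 5560 \left(- \frac{1}{46389}\right) = - \frac{5560}{46389} \approx -0.11986$)
$\frac{k{\left(82 \right)} + 23 \cdot 59}{P} = \frac{82^{2} + 23 \cdot 59}{- \frac{5560}{46389}} = \left(6724 + 1357\right) \left(- \frac{46389}{5560}\right) = 8081 \left(- \frac{46389}{5560}\right) = - \frac{374869509}{5560}$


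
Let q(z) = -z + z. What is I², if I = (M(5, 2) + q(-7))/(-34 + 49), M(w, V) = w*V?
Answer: 4/9 ≈ 0.44444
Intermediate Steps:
M(w, V) = V*w
q(z) = 0
I = ⅔ (I = (2*5 + 0)/(-34 + 49) = (10 + 0)/15 = 10*(1/15) = ⅔ ≈ 0.66667)
I² = (⅔)² = 4/9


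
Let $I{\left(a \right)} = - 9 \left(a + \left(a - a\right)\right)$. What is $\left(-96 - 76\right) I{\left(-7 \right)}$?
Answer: $-10836$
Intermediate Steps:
$I{\left(a \right)} = - 9 a$ ($I{\left(a \right)} = - 9 \left(a + 0\right) = - 9 a$)
$\left(-96 - 76\right) I{\left(-7 \right)} = \left(-96 - 76\right) \left(\left(-9\right) \left(-7\right)\right) = \left(-172\right) 63 = -10836$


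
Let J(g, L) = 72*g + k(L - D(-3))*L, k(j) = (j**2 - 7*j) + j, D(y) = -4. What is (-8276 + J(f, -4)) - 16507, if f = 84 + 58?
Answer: -14559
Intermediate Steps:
f = 142
k(j) = j**2 - 6*j
J(g, L) = 72*g + L*(-2 + L)*(4 + L) (J(g, L) = 72*g + ((L - 1*(-4))*(-6 + (L - 1*(-4))))*L = 72*g + ((L + 4)*(-6 + (L + 4)))*L = 72*g + ((4 + L)*(-6 + (4 + L)))*L = 72*g + ((4 + L)*(-2 + L))*L = 72*g + ((-2 + L)*(4 + L))*L = 72*g + L*(-2 + L)*(4 + L))
(-8276 + J(f, -4)) - 16507 = (-8276 + (72*142 - 4*(-2 - 4)*(4 - 4))) - 16507 = (-8276 + (10224 - 4*(-6)*0)) - 16507 = (-8276 + (10224 + 0)) - 16507 = (-8276 + 10224) - 16507 = 1948 - 16507 = -14559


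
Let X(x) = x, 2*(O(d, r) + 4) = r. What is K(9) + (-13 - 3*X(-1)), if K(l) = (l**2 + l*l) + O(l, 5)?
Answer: 301/2 ≈ 150.50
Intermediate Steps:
O(d, r) = -4 + r/2
K(l) = -3/2 + 2*l**2 (K(l) = (l**2 + l*l) + (-4 + (1/2)*5) = (l**2 + l**2) + (-4 + 5/2) = 2*l**2 - 3/2 = -3/2 + 2*l**2)
K(9) + (-13 - 3*X(-1)) = (-3/2 + 2*9**2) + (-13 - 3*(-1)) = (-3/2 + 2*81) + (-13 + 3) = (-3/2 + 162) - 10 = 321/2 - 10 = 301/2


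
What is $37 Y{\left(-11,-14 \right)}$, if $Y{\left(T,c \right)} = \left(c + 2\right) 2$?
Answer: $-888$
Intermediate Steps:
$Y{\left(T,c \right)} = 4 + 2 c$ ($Y{\left(T,c \right)} = \left(2 + c\right) 2 = 4 + 2 c$)
$37 Y{\left(-11,-14 \right)} = 37 \left(4 + 2 \left(-14\right)\right) = 37 \left(4 - 28\right) = 37 \left(-24\right) = -888$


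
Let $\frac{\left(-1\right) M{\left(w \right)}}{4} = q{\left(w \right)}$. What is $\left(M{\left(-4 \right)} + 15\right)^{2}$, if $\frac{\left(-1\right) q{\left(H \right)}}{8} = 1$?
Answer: $2209$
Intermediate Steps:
$q{\left(H \right)} = -8$ ($q{\left(H \right)} = \left(-8\right) 1 = -8$)
$M{\left(w \right)} = 32$ ($M{\left(w \right)} = \left(-4\right) \left(-8\right) = 32$)
$\left(M{\left(-4 \right)} + 15\right)^{2} = \left(32 + 15\right)^{2} = 47^{2} = 2209$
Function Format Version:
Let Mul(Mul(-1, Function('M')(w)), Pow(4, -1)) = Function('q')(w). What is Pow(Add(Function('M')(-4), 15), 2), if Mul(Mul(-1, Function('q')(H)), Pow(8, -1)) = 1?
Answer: 2209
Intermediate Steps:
Function('q')(H) = -8 (Function('q')(H) = Mul(-8, 1) = -8)
Function('M')(w) = 32 (Function('M')(w) = Mul(-4, -8) = 32)
Pow(Add(Function('M')(-4), 15), 2) = Pow(Add(32, 15), 2) = Pow(47, 2) = 2209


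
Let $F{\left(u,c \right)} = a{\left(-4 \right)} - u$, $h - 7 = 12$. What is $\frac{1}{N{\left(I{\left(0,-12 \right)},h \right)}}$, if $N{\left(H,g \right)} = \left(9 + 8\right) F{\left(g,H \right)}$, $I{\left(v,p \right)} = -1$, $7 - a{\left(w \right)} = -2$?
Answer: $- \frac{1}{170} \approx -0.0058824$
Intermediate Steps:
$h = 19$ ($h = 7 + 12 = 19$)
$a{\left(w \right)} = 9$ ($a{\left(w \right)} = 7 - -2 = 7 + 2 = 9$)
$F{\left(u,c \right)} = 9 - u$
$N{\left(H,g \right)} = 153 - 17 g$ ($N{\left(H,g \right)} = \left(9 + 8\right) \left(9 - g\right) = 17 \left(9 - g\right) = 153 - 17 g$)
$\frac{1}{N{\left(I{\left(0,-12 \right)},h \right)}} = \frac{1}{153 - 323} = \frac{1}{-170} = - \frac{1}{170}$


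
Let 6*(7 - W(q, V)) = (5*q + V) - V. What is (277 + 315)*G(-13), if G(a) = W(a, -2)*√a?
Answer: 31672*I*√13/3 ≈ 38065.0*I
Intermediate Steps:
W(q, V) = 7 - 5*q/6 (W(q, V) = 7 - ((5*q + V) - V)/6 = 7 - ((V + 5*q) - V)/6 = 7 - 5*q/6)
G(a) = √a*(7 - 5*a/6) (G(a) = (7 - 5*a/6)*√a = √a*(7 - 5*a/6))
(277 + 315)*G(-13) = (277 + 315)*(√(-13)*(42 - 5*(-13))/6) = 592*((I*√13)*(42 + 65)/6) = 592*((⅙)*(I*√13)*107) = 592*(107*I*√13/6) = 31672*I*√13/3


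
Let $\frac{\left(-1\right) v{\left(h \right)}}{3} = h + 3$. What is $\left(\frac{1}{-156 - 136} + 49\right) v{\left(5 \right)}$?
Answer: $- \frac{85842}{73} \approx -1175.9$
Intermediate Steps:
$v{\left(h \right)} = -9 - 3 h$ ($v{\left(h \right)} = - 3 \left(h + 3\right) = - 3 \left(3 + h\right) = -9 - 3 h$)
$\left(\frac{1}{-156 - 136} + 49\right) v{\left(5 \right)} = \left(\frac{1}{-156 - 136} + 49\right) \left(-9 - 15\right) = \left(\frac{1}{-292} + 49\right) \left(-9 - 15\right) = \left(- \frac{1}{292} + 49\right) \left(-24\right) = \frac{14307}{292} \left(-24\right) = - \frac{85842}{73}$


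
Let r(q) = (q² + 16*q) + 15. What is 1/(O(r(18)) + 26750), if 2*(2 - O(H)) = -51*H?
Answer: 2/85481 ≈ 2.3397e-5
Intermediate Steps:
r(q) = 15 + q² + 16*q
O(H) = 2 + 51*H/2 (O(H) = 2 - (-51)*H/2 = 2 + 51*H/2)
1/(O(r(18)) + 26750) = 1/((2 + 51*(15 + 18² + 16*18)/2) + 26750) = 1/((2 + 51*(15 + 324 + 288)/2) + 26750) = 1/((2 + (51/2)*627) + 26750) = 1/((2 + 31977/2) + 26750) = 1/(31981/2 + 26750) = 1/(85481/2) = 2/85481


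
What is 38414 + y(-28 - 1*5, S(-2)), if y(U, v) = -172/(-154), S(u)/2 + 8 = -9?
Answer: 2957964/77 ≈ 38415.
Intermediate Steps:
S(u) = -34 (S(u) = -16 + 2*(-9) = -16 - 18 = -34)
y(U, v) = 86/77 (y(U, v) = -172*(-1/154) = 86/77)
38414 + y(-28 - 1*5, S(-2)) = 38414 + 86/77 = 2957964/77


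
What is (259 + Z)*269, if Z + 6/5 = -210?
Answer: 64291/5 ≈ 12858.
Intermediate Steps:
Z = -1056/5 (Z = -6/5 - 210 = -1056/5 ≈ -211.20)
(259 + Z)*269 = (259 - 1056/5)*269 = (239/5)*269 = 64291/5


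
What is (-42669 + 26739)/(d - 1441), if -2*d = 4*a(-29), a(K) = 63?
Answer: 15930/1567 ≈ 10.166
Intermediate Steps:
d = -126 (d = -2*63 = -1/2*252 = -126)
(-42669 + 26739)/(d - 1441) = (-42669 + 26739)/(-126 - 1441) = -15930/(-1567) = -15930*(-1/1567) = 15930/1567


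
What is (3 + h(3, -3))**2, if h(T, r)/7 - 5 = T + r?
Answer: 1444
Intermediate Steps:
h(T, r) = 35 + 7*T + 7*r (h(T, r) = 35 + 7*(T + r) = 35 + (7*T + 7*r) = 35 + 7*T + 7*r)
(3 + h(3, -3))**2 = (3 + (35 + 7*3 + 7*(-3)))**2 = (3 + (35 + 21 - 21))**2 = (3 + 35)**2 = 38**2 = 1444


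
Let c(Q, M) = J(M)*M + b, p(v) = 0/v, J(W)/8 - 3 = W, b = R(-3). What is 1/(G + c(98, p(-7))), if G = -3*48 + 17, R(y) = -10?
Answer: -1/137 ≈ -0.0072993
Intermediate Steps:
b = -10
J(W) = 24 + 8*W
p(v) = 0
G = -127 (G = -144 + 17 = -127)
c(Q, M) = -10 + M*(24 + 8*M) (c(Q, M) = (24 + 8*M)*M - 10 = M*(24 + 8*M) - 10 = -10 + M*(24 + 8*M))
1/(G + c(98, p(-7))) = 1/(-127 + (-10 + 8*0*(3 + 0))) = 1/(-127 + (-10 + 8*0*3)) = 1/(-127 + (-10 + 0)) = 1/(-127 - 10) = 1/(-137) = -1/137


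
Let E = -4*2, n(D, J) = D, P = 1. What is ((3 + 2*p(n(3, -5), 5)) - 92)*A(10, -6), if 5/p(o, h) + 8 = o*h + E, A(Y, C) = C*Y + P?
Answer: 5841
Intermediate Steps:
E = -8
A(Y, C) = 1 + C*Y (A(Y, C) = C*Y + 1 = 1 + C*Y)
p(o, h) = 5/(-16 + h*o) (p(o, h) = 5/(-8 + (o*h - 8)) = 5/(-8 + (h*o - 8)) = 5/(-8 + (-8 + h*o)) = 5/(-16 + h*o))
((3 + 2*p(n(3, -5), 5)) - 92)*A(10, -6) = ((3 + 2*(5/(-16 + 5*3))) - 92)*(1 - 6*10) = ((3 + 2*(5/(-16 + 15))) - 92)*(1 - 60) = ((3 + 2*(5/(-1))) - 92)*(-59) = ((3 + 2*(5*(-1))) - 92)*(-59) = ((3 + 2*(-5)) - 92)*(-59) = ((3 - 10) - 92)*(-59) = (-7 - 92)*(-59) = -99*(-59) = 5841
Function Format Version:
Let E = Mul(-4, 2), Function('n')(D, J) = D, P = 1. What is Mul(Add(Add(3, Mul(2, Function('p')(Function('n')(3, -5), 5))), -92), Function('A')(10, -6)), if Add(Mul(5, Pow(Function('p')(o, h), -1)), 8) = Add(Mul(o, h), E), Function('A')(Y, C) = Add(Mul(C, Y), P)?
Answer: 5841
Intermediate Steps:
E = -8
Function('A')(Y, C) = Add(1, Mul(C, Y)) (Function('A')(Y, C) = Add(Mul(C, Y), 1) = Add(1, Mul(C, Y)))
Function('p')(o, h) = Mul(5, Pow(Add(-16, Mul(h, o)), -1)) (Function('p')(o, h) = Mul(5, Pow(Add(-8, Add(Mul(o, h), -8)), -1)) = Mul(5, Pow(Add(-8, Add(Mul(h, o), -8)), -1)) = Mul(5, Pow(Add(-8, Add(-8, Mul(h, o))), -1)) = Mul(5, Pow(Add(-16, Mul(h, o)), -1)))
Mul(Add(Add(3, Mul(2, Function('p')(Function('n')(3, -5), 5))), -92), Function('A')(10, -6)) = Mul(Add(Add(3, Mul(2, Mul(5, Pow(Add(-16, Mul(5, 3)), -1)))), -92), Add(1, Mul(-6, 10))) = Mul(Add(Add(3, Mul(2, Mul(5, Pow(Add(-16, 15), -1)))), -92), Add(1, -60)) = Mul(Add(Add(3, Mul(2, Mul(5, Pow(-1, -1)))), -92), -59) = Mul(Add(Add(3, Mul(2, Mul(5, -1))), -92), -59) = Mul(Add(Add(3, Mul(2, -5)), -92), -59) = Mul(Add(Add(3, -10), -92), -59) = Mul(Add(-7, -92), -59) = Mul(-99, -59) = 5841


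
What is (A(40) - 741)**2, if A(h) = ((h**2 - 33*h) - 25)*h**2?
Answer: 165859893081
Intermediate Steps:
A(h) = h**2*(-25 + h**2 - 33*h) (A(h) = (-25 + h**2 - 33*h)*h**2 = h**2*(-25 + h**2 - 33*h))
(A(40) - 741)**2 = (40**2*(-25 + 40**2 - 33*40) - 741)**2 = (1600*(-25 + 1600 - 1320) - 741)**2 = (1600*255 - 741)**2 = (408000 - 741)**2 = 407259**2 = 165859893081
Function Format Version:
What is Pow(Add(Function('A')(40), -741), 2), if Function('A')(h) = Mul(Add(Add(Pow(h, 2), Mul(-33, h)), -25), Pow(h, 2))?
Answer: 165859893081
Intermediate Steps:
Function('A')(h) = Mul(Pow(h, 2), Add(-25, Pow(h, 2), Mul(-33, h))) (Function('A')(h) = Mul(Add(-25, Pow(h, 2), Mul(-33, h)), Pow(h, 2)) = Mul(Pow(h, 2), Add(-25, Pow(h, 2), Mul(-33, h))))
Pow(Add(Function('A')(40), -741), 2) = Pow(Add(Mul(Pow(40, 2), Add(-25, Pow(40, 2), Mul(-33, 40))), -741), 2) = Pow(Add(Mul(1600, Add(-25, 1600, -1320)), -741), 2) = Pow(Add(Mul(1600, 255), -741), 2) = Pow(Add(408000, -741), 2) = Pow(407259, 2) = 165859893081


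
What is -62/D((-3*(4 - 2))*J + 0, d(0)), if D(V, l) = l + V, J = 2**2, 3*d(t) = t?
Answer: 31/12 ≈ 2.5833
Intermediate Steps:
d(t) = t/3
J = 4
D(V, l) = V + l
-62/D((-3*(4 - 2))*J + 0, d(0)) = -62/((-3*(4 - 2)*4 + 0) + (1/3)*0) = -62/((-3*2*4 + 0) + 0) = -62/((-6*4 + 0) + 0) = -62/((-24 + 0) + 0) = -62/(-24 + 0) = -62/(-24) = -62*(-1/24) = 31/12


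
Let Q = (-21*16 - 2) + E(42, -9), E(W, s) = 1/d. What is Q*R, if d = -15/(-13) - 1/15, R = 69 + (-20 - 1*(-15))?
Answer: -1143376/53 ≈ -21573.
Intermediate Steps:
R = 64 (R = 69 + (-20 + 15) = 69 - 5 = 64)
d = 212/195 (d = -15*(-1/13) - 1*1/15 = 15/13 - 1/15 = 212/195 ≈ 1.0872)
E(W, s) = 195/212 (E(W, s) = 1/(212/195) = 195/212)
Q = -71461/212 (Q = (-21*16 - 2) + 195/212 = (-336 - 2) + 195/212 = -338 + 195/212 = -71461/212 ≈ -337.08)
Q*R = -71461/212*64 = -1143376/53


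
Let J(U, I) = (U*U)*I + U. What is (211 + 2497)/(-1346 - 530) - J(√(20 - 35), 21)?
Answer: 147058/469 - I*√15 ≈ 313.56 - 3.873*I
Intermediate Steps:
J(U, I) = U + I*U² (J(U, I) = U²*I + U = I*U² + U = U + I*U²)
(211 + 2497)/(-1346 - 530) - J(√(20 - 35), 21) = (211 + 2497)/(-1346 - 530) - √(20 - 35)*(1 + 21*√(20 - 35)) = 2708/(-1876) - √(-15)*(1 + 21*√(-15)) = 2708*(-1/1876) - I*√15*(1 + 21*(I*√15)) = -677/469 - I*√15*(1 + 21*I*√15)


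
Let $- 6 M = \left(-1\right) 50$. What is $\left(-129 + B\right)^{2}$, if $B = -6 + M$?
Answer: $\frac{144400}{9} \approx 16044.0$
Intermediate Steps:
$M = \frac{25}{3}$ ($M = - \frac{\left(-1\right) 50}{6} = \left(- \frac{1}{6}\right) \left(-50\right) = \frac{25}{3} \approx 8.3333$)
$B = \frac{7}{3}$ ($B = -6 + \frac{25}{3} = \frac{7}{3} \approx 2.3333$)
$\left(-129 + B\right)^{2} = \left(-129 + \frac{7}{3}\right)^{2} = \left(- \frac{380}{3}\right)^{2} = \frac{144400}{9}$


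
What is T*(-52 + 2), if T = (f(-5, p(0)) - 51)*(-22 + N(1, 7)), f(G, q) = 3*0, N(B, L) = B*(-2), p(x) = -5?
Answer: -61200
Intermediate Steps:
N(B, L) = -2*B
f(G, q) = 0
T = 1224 (T = (0 - 51)*(-22 - 2*1) = -51*(-22 - 2) = -51*(-24) = 1224)
T*(-52 + 2) = 1224*(-52 + 2) = 1224*(-50) = -61200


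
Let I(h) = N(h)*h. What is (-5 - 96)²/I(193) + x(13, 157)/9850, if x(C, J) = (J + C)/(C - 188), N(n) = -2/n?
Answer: -1758397409/344750 ≈ -5100.5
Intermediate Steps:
x(C, J) = (C + J)/(-188 + C)
I(h) = -2 (I(h) = (-2/h)*h = -2)
(-5 - 96)²/I(193) + x(13, 157)/9850 = (-5 - 96)²/(-2) + ((13 + 157)/(-188 + 13))/9850 = (-101)²*(-½) + (170/(-175))*(1/9850) = 10201*(-½) - 1/175*170*(1/9850) = -10201/2 - 34/35*1/9850 = -10201/2 - 17/172375 = -1758397409/344750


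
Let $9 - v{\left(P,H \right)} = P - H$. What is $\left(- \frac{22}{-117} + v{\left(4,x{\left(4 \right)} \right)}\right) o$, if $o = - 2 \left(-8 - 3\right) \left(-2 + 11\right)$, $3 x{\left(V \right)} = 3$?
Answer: $\frac{15928}{13} \approx 1225.2$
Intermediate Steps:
$x{\left(V \right)} = 1$ ($x{\left(V \right)} = \frac{1}{3} \cdot 3 = 1$)
$v{\left(P,H \right)} = 9 + H - P$ ($v{\left(P,H \right)} = 9 - \left(P - H\right) = 9 + \left(H - P\right) = 9 + H - P$)
$o = 198$ ($o = - 2 \left(\left(-11\right) 9\right) = \left(-2\right) \left(-99\right) = 198$)
$\left(- \frac{22}{-117} + v{\left(4,x{\left(4 \right)} \right)}\right) o = \left(- \frac{22}{-117} + \left(9 + 1 - 4\right)\right) 198 = \left(\left(-22\right) \left(- \frac{1}{117}\right) + \left(9 + 1 - 4\right)\right) 198 = \left(\frac{22}{117} + 6\right) 198 = \frac{724}{117} \cdot 198 = \frac{15928}{13}$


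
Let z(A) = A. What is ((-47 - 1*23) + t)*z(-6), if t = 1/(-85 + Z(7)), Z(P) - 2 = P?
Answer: 15963/38 ≈ 420.08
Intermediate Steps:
Z(P) = 2 + P
t = -1/76 (t = 1/(-85 + (2 + 7)) = 1/(-85 + 9) = 1/(-76) = -1/76 ≈ -0.013158)
((-47 - 1*23) + t)*z(-6) = ((-47 - 1*23) - 1/76)*(-6) = ((-47 - 23) - 1/76)*(-6) = (-70 - 1/76)*(-6) = -5321/76*(-6) = 15963/38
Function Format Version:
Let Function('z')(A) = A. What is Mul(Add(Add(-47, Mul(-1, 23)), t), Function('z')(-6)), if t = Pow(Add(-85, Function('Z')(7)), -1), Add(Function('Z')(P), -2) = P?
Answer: Rational(15963, 38) ≈ 420.08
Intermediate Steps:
Function('Z')(P) = Add(2, P)
t = Rational(-1, 76) (t = Pow(Add(-85, Add(2, 7)), -1) = Pow(Add(-85, 9), -1) = Pow(-76, -1) = Rational(-1, 76) ≈ -0.013158)
Mul(Add(Add(-47, Mul(-1, 23)), t), Function('z')(-6)) = Mul(Add(Add(-47, Mul(-1, 23)), Rational(-1, 76)), -6) = Mul(Add(Add(-47, -23), Rational(-1, 76)), -6) = Mul(Add(-70, Rational(-1, 76)), -6) = Mul(Rational(-5321, 76), -6) = Rational(15963, 38)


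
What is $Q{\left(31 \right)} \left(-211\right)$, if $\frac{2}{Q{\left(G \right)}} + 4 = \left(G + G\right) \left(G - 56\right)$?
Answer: $\frac{211}{777} \approx 0.27156$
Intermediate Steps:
$Q{\left(G \right)} = \frac{2}{-4 + 2 G \left(-56 + G\right)}$ ($Q{\left(G \right)} = \frac{2}{-4 + \left(G + G\right) \left(G - 56\right)} = \frac{2}{-4 + 2 G \left(-56 + G\right)}$)
$Q{\left(31 \right)} \left(-211\right) = \frac{1}{-2 + 31^{2} - 1736} \left(-211\right) = \frac{1}{-2 + 961 - 1736} \left(-211\right) = \frac{1}{-777} \left(-211\right) = \left(- \frac{1}{777}\right) \left(-211\right) = \frac{211}{777}$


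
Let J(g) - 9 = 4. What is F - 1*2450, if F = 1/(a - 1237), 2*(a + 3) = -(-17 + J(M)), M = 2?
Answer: -3033101/1238 ≈ -2450.0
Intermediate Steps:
J(g) = 13 (J(g) = 9 + 4 = 13)
a = -1 (a = -3 + (-(-17 + 13))/2 = -3 + (-1*(-4))/2 = -3 + (1/2)*4 = -3 + 2 = -1)
F = -1/1238 (F = 1/(-1 - 1237) = 1/(-1238) = -1/1238 ≈ -0.00080775)
F - 1*2450 = -1/1238 - 1*2450 = -1/1238 - 2450 = -3033101/1238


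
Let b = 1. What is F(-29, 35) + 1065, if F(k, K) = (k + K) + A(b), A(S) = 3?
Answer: 1074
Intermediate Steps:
F(k, K) = 3 + K + k (F(k, K) = (k + K) + 3 = (K + k) + 3 = 3 + K + k)
F(-29, 35) + 1065 = (3 + 35 - 29) + 1065 = 9 + 1065 = 1074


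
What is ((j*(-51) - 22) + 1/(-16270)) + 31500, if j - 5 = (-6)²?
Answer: 478126489/16270 ≈ 29387.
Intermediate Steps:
j = 41 (j = 5 + (-6)² = 5 + 36 = 41)
((j*(-51) - 22) + 1/(-16270)) + 31500 = ((41*(-51) - 22) + 1/(-16270)) + 31500 = ((-2091 - 22) - 1/16270) + 31500 = (-2113 - 1/16270) + 31500 = -34378511/16270 + 31500 = 478126489/16270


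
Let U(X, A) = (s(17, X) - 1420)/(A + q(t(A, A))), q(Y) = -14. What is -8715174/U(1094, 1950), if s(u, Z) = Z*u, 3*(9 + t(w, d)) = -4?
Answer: -2812096144/2863 ≈ -9.8222e+5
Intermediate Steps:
t(w, d) = -31/3 (t(w, d) = -9 + (⅓)*(-4) = -9 - 4/3 = -31/3)
U(X, A) = (-1420 + 17*X)/(-14 + A) (U(X, A) = (X*17 - 1420)/(A - 14) = (17*X - 1420)/(-14 + A) = (-1420 + 17*X)/(-14 + A))
-8715174/U(1094, 1950) = -8715174*(-14 + 1950)/(-1420 + 17*1094) = -8715174*1936/(-1420 + 18598) = -8715174/((1/1936)*17178) = -8715174/8589/968 = -8715174*968/8589 = -2812096144/2863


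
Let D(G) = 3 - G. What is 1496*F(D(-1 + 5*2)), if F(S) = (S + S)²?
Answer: 215424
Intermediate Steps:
F(S) = 4*S² (F(S) = (2*S)² = 4*S²)
1496*F(D(-1 + 5*2)) = 1496*(4*(3 - (-1 + 5*2))²) = 1496*(4*(3 - (-1 + 10))²) = 1496*(4*(3 - 1*9)²) = 1496*(4*(3 - 9)²) = 1496*(4*(-6)²) = 1496*(4*36) = 1496*144 = 215424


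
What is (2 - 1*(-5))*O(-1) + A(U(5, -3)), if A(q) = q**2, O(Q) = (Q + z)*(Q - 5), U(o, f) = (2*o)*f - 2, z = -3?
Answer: 1192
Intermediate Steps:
U(o, f) = -2 + 2*f*o (U(o, f) = 2*f*o - 2 = -2 + 2*f*o)
O(Q) = (-5 + Q)*(-3 + Q) (O(Q) = (Q - 3)*(Q - 5) = (-3 + Q)*(-5 + Q) = (-5 + Q)*(-3 + Q))
(2 - 1*(-5))*O(-1) + A(U(5, -3)) = (2 - 1*(-5))*(15 + (-1)**2 - 8*(-1)) + (-2 + 2*(-3)*5)**2 = (2 + 5)*(15 + 1 + 8) + (-2 - 30)**2 = 7*24 + (-32)**2 = 168 + 1024 = 1192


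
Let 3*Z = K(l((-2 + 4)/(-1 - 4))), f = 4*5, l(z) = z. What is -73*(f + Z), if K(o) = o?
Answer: -21754/15 ≈ -1450.3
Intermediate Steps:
f = 20
Z = -2/15 (Z = ((-2 + 4)/(-1 - 4))/3 = (2/(-5))/3 = (2*(-⅕))/3 = (⅓)*(-⅖) = -2/15 ≈ -0.13333)
-73*(f + Z) = -73*(20 - 2/15) = -73*298/15 = -21754/15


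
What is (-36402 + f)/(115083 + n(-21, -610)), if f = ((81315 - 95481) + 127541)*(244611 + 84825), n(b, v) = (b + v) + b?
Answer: 37349770098/114431 ≈ 3.2640e+5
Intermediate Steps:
n(b, v) = v + 2*b
f = 37349806500 (f = (-14166 + 127541)*329436 = 113375*329436 = 37349806500)
(-36402 + f)/(115083 + n(-21, -610)) = (-36402 + 37349806500)/(115083 + (-610 + 2*(-21))) = 37349770098/(115083 + (-610 - 42)) = 37349770098/(115083 - 652) = 37349770098/114431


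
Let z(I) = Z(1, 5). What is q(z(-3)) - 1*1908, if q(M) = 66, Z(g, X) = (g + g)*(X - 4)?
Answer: -1842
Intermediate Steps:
Z(g, X) = 2*g*(-4 + X) (Z(g, X) = (2*g)*(-4 + X) = 2*g*(-4 + X))
z(I) = 2 (z(I) = 2*1*(-4 + 5) = 2*1*1 = 2)
q(z(-3)) - 1*1908 = 66 - 1*1908 = 66 - 1908 = -1842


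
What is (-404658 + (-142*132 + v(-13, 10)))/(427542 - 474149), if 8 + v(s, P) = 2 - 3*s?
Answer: 423369/46607 ≈ 9.0838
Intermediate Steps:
v(s, P) = -6 - 3*s (v(s, P) = -8 + (2 - 3*s) = -6 - 3*s)
(-404658 + (-142*132 + v(-13, 10)))/(427542 - 474149) = (-404658 + (-142*132 + (-6 - 3*(-13))))/(427542 - 474149) = (-404658 + (-18744 + (-6 + 39)))/(-46607) = (-404658 + (-18744 + 33))*(-1/46607) = (-404658 - 18711)*(-1/46607) = -423369*(-1/46607) = 423369/46607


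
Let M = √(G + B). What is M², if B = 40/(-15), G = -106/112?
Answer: -607/168 ≈ -3.6131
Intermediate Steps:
G = -53/56 (G = -106*1/112 = -53/56 ≈ -0.94643)
B = -8/3 (B = 40*(-1/15) = -8/3 ≈ -2.6667)
M = I*√25494/84 (M = √(-53/56 - 8/3) = √(-607/168) = I*√25494/84 ≈ 1.9008*I)
M² = (I*√25494/84)² = -607/168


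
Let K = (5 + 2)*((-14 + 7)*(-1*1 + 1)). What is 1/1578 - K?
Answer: 1/1578 ≈ 0.00063371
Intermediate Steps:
K = 0 (K = 7*(-7*(-1 + 1)) = 7*(-7*0) = 7*0 = 0)
1/1578 - K = 1/1578 - 1*0 = 1/1578 + 0 = 1/1578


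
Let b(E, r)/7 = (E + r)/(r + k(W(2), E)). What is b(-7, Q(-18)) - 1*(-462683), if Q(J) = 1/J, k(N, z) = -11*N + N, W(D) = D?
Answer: 167029452/361 ≈ 4.6269e+5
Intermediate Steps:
k(N, z) = -10*N
b(E, r) = 7*(E + r)/(-20 + r) (b(E, r) = 7*((E + r)/(r - 10*2)) = 7*((E + r)/(r - 20)) = 7*((E + r)/(-20 + r)) = 7*(E + r)/(-20 + r))
b(-7, Q(-18)) - 1*(-462683) = 7*(-7 + 1/(-18))/(-20 + 1/(-18)) - 1*(-462683) = 7*(-7 - 1/18)/(-20 - 1/18) + 462683 = 7*(-127/18)/(-361/18) + 462683 = 7*(-18/361)*(-127/18) + 462683 = 889/361 + 462683 = 167029452/361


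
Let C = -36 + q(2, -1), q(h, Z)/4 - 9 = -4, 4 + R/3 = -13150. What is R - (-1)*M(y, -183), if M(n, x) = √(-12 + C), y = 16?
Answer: -39462 + 2*I*√7 ≈ -39462.0 + 5.2915*I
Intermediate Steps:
R = -39462 (R = -12 + 3*(-13150) = -12 - 39450 = -39462)
q(h, Z) = 20 (q(h, Z) = 36 + 4*(-4) = 36 - 16 = 20)
C = -16 (C = -36 + 20 = -16)
M(n, x) = 2*I*√7 (M(n, x) = √(-12 - 16) = √(-28) = 2*I*√7)
R - (-1)*M(y, -183) = -39462 - (-1)*2*I*√7 = -39462 - (-2)*I*√7 = -39462 + 2*I*√7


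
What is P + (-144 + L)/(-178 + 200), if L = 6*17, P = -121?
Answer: -1352/11 ≈ -122.91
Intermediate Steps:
L = 102
P + (-144 + L)/(-178 + 200) = -121 + (-144 + 102)/(-178 + 200) = -121 - 42/22 = -121 - 42*1/22 = -121 - 21/11 = -1352/11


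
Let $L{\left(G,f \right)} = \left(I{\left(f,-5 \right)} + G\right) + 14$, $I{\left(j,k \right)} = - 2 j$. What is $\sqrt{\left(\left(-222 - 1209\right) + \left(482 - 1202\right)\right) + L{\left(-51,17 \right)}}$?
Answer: $i \sqrt{2222} \approx 47.138 i$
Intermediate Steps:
$L{\left(G,f \right)} = 14 + G - 2 f$ ($L{\left(G,f \right)} = \left(- 2 f + G\right) + 14 = \left(G - 2 f\right) + 14 = 14 + G - 2 f$)
$\sqrt{\left(\left(-222 - 1209\right) + \left(482 - 1202\right)\right) + L{\left(-51,17 \right)}} = \sqrt{\left(\left(-222 - 1209\right) + \left(482 - 1202\right)\right) - 71} = \sqrt{\left(-1431 - 720\right) - 71} = \sqrt{-2151 - 71} = \sqrt{-2222} = i \sqrt{2222}$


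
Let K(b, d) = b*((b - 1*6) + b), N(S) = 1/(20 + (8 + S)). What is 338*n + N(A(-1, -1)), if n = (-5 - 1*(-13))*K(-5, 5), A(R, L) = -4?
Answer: 5191681/24 ≈ 2.1632e+5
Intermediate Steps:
N(S) = 1/(28 + S)
K(b, d) = b*(-6 + 2*b) (K(b, d) = b*((b - 6) + b) = b*((-6 + b) + b) = b*(-6 + 2*b))
n = 640 (n = (-5 - 1*(-13))*(2*(-5)*(-3 - 5)) = (-5 + 13)*(2*(-5)*(-8)) = 8*80 = 640)
338*n + N(A(-1, -1)) = 338*640 + 1/(28 - 4) = 216320 + 1/24 = 5191681/24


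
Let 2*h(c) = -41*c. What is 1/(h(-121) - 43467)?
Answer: -2/81973 ≈ -2.4398e-5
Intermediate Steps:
h(c) = -41*c/2 (h(c) = (-41*c)/2 = -41*c/2)
1/(h(-121) - 43467) = 1/(-41/2*(-121) - 43467) = 1/(4961/2 - 43467) = 1/(-81973/2) = -2/81973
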